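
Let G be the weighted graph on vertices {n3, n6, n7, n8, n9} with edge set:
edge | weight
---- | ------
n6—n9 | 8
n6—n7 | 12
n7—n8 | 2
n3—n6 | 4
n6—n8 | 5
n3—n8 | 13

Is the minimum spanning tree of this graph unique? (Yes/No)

Sort edges by weight, then run Kruskal:
n7—n8 (2): add — endpoints in different components.
n3—n6 (4): add — endpoints in different components.
n6—n8 (5): add — endpoints in different components.
n6—n9 (8): add — endpoints in different components.
Every non-tree edge has weight strictly greater than the heaviest edge on the tree path between its endpoints, so the MST is unique.

Yes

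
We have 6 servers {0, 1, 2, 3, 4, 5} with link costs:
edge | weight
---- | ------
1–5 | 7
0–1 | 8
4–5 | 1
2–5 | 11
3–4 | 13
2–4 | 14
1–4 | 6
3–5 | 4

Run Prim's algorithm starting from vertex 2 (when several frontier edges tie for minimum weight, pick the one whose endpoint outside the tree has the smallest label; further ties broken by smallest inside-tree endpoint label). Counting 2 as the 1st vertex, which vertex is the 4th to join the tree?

Prim's algorithm from 2:
Step 1: cheapest edge leaving the tree is 2–5 (11); add 5.
Step 2: cheapest edge leaving the tree is 4–5 (1); add 4.
Step 3: cheapest edge leaving the tree is 3–5 (4); add 3.
Step 4: cheapest edge leaving the tree is 1–4 (6); add 1.
Step 5: cheapest edge leaving the tree is 0–1 (8); add 0.
Vertex order: 2, 5, 4, 3, 1, 0. The 4th vertex is 3.

3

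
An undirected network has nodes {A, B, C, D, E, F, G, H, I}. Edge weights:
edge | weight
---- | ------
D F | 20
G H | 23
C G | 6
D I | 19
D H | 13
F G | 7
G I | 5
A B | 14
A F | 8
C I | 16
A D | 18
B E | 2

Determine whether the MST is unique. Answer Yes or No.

Yes

Kruskal: consider edges lightest-first.
B E (2): add — endpoints in different components.
G I (5): add — endpoints in different components.
C G (6): add — endpoints in different components.
F G (7): add — endpoints in different components.
A F (8): add — endpoints in different components.
D H (13): add — endpoints in different components.
A B (14): add — endpoints in different components.
C I (16): skip — C and I already connected.
A D (18): add — endpoints in different components.
Every non-tree edge has weight strictly greater than the heaviest edge on the tree path between its endpoints, so the MST is unique.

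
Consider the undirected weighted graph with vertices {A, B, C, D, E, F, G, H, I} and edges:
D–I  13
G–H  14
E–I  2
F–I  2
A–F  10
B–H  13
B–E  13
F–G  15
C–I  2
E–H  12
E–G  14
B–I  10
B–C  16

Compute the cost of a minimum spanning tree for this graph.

65

Prim, starting at E.
Step 1: frontier [E–I 2, E–H 12, B–E 13, E–G 14] → take E–I (2); add I.
Step 2: frontier [E–H 12, B–E 13, E–G 14, C–I 2, F–I 2, B–I 10, D–I 13] → take C–I (2); add C.
Step 3: frontier [B–C 16, E–H 12, B–E 13, E–G 14, F–I 2, B–I 10, D–I 13] → take F–I (2); add F.
Step 4: frontier [B–C 16, E–H 12, B–E 13, E–G 14, A–F 10, F–G 15, B–I 10, D–I 13] → take A–F (10); add A.
Step 5: frontier [B–C 16, E–H 12, B–E 13, E–G 14, F–G 15, B–I 10, D–I 13] → take B–I (10); add B.
Step 6: frontier [B–H 13, E–H 12, E–G 14, F–G 15, D–I 13] → take E–H (12); add H.
Step 7: frontier [E–G 14, F–G 15, G–H 14, D–I 13] → take D–I (13); add D.
Step 8: frontier [E–G 14, F–G 15, G–H 14] → take E–G (14); add G.
MST edges: E–I, C–I, F–I, A–F, B–I, E–H, D–I, E–G; total weight 2+2+2+10+10+12+13+14 = 65.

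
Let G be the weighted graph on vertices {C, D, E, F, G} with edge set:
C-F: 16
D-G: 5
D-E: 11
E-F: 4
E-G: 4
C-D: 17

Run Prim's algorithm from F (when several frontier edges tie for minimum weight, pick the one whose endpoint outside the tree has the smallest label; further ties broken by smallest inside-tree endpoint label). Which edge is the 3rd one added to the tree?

D-G

Grow the tree from F using Prim:
Step 1: frontier [E-F 4, C-F 16] → take E-F (4); add E.
Step 2: frontier [E-G 4, D-E 11, C-F 16] → take E-G (4); add G.
Step 3: frontier [D-E 11, C-F 16, D-G 5] → take D-G (5); add D.
Step 4: frontier [C-D 17, C-F 16] → take C-F (16); add C.
The 3rd edge added is D-G.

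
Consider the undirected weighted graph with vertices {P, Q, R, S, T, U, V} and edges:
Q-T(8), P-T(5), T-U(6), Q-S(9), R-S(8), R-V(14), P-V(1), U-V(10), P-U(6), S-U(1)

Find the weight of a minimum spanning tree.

29

Prim's algorithm from T:
Step 1: cheapest edge leaving the tree is P-T (5); add P.
Step 2: cheapest edge leaving the tree is P-V (1); add V.
Step 3: cheapest edge leaving the tree is P-U (6); add U.
Step 4: cheapest edge leaving the tree is S-U (1); add S.
Step 5: cheapest edge leaving the tree is Q-T (8); add Q.
Step 6: cheapest edge leaving the tree is R-S (8); add R.
MST edges: P-T, P-V, P-U, S-U, Q-T, R-S; total weight 5+1+6+1+8+8 = 29.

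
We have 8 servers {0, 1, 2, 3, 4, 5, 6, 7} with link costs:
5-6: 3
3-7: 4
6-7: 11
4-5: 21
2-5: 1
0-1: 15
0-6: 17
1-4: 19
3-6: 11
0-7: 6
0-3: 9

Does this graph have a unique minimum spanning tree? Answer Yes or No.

No

Kruskal's algorithm — process edges by increasing weight (ties by edge label):
2-5 (1): add — endpoints in different components.
5-6 (3): add — endpoints in different components.
3-7 (4): add — endpoints in different components.
0-7 (6): add — endpoints in different components.
0-3 (9): skip — 0 and 3 already connected.
3-6 (11): add — endpoints in different components.
6-7 (11): skip — 6 and 7 already connected.
0-1 (15): add — endpoints in different components.
0-6 (17): skip — 0 and 6 already connected.
1-4 (19): add — endpoints in different components.
Non-tree edge 6-7 has weight 11, equal to the heaviest edge on its tree cycle — swapping gives another MST of the same weight. Not unique.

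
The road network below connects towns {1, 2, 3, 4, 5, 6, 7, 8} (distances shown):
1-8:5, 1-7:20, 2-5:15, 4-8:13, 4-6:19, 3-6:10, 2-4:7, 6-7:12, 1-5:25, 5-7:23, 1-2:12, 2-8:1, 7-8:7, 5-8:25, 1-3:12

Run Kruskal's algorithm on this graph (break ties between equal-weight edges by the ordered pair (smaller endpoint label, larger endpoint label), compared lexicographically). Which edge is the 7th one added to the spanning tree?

Sort edges by weight, then run Kruskal:
2-8 (1): add — endpoints in different components.
1-8 (5): add — endpoints in different components.
2-4 (7): add — endpoints in different components.
7-8 (7): add — endpoints in different components.
3-6 (10): add — endpoints in different components.
1-2 (12): skip — 1 and 2 already connected.
1-3 (12): add — endpoints in different components.
6-7 (12): skip — 6 and 7 already connected.
4-8 (13): skip — 4 and 8 already connected.
2-5 (15): add — endpoints in different components.
The 7th edge added is 2-5.

2-5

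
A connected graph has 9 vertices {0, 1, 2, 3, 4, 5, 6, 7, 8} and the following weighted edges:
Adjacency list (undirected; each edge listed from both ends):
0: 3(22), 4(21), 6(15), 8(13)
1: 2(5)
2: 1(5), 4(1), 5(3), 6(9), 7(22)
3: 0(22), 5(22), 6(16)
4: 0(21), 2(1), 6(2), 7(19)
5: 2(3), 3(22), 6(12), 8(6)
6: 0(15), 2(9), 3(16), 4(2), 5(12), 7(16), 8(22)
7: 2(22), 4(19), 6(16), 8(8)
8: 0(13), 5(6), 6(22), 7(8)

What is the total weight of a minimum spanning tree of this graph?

54

Prim's algorithm from 8:
Step 1: cheapest edge leaving the tree is 5–8 (6); add 5.
Step 2: cheapest edge leaving the tree is 2–5 (3); add 2.
Step 3: cheapest edge leaving the tree is 2–4 (1); add 4.
Step 4: cheapest edge leaving the tree is 4–6 (2); add 6.
Step 5: cheapest edge leaving the tree is 1–2 (5); add 1.
Step 6: cheapest edge leaving the tree is 7–8 (8); add 7.
Step 7: cheapest edge leaving the tree is 0–8 (13); add 0.
Step 8: cheapest edge leaving the tree is 3–6 (16); add 3.
MST edges: 5–8, 2–5, 2–4, 4–6, 1–2, 7–8, 0–8, 3–6; total weight 6+3+1+2+5+8+13+16 = 54.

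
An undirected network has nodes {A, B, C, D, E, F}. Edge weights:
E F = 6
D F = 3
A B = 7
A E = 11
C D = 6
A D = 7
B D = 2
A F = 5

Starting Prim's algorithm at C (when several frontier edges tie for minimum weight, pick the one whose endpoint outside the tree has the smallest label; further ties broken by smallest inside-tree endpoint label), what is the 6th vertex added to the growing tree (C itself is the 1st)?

E

Prim, starting at C.
Step 1: frontier [C D 6] → take C D (6); add D.
Step 2: frontier [B D 2, D F 3, A D 7] → take B D (2); add B.
Step 3: frontier [A B 7, D F 3, A D 7] → take D F (3); add F.
Step 4: frontier [A B 7, A D 7, A F 5, E F 6] → take A F (5); add A.
Step 5: frontier [A E 11, E F 6] → take E F (6); add E.
Vertex order: C, D, B, F, A, E. The 6th vertex is E.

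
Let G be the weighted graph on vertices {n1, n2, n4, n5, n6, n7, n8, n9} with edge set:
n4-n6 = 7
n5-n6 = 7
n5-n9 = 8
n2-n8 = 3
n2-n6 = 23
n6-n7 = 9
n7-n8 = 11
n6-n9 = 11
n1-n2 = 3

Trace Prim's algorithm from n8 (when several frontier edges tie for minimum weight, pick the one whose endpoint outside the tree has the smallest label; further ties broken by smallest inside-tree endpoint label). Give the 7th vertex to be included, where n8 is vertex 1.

Prim, starting at n8.
Step 1: frontier [n2-n8 3, n7-n8 11] → take n2-n8 (3); add n2.
Step 2: frontier [n1-n2 3, n2-n6 23, n7-n8 11] → take n1-n2 (3); add n1.
Step 3: frontier [n2-n6 23, n7-n8 11] → take n7-n8 (11); add n7.
Step 4: frontier [n2-n6 23, n6-n7 9] → take n6-n7 (9); add n6.
Step 5: frontier [n4-n6 7, n5-n6 7, n6-n9 11] → take n4-n6 (7); add n4.
Step 6: frontier [n5-n6 7, n6-n9 11] → take n5-n6 (7); add n5.
Step 7: frontier [n5-n9 8, n6-n9 11] → take n5-n9 (8); add n9.
Vertex order: n8, n2, n1, n7, n6, n4, n5, n9. The 7th vertex is n5.

n5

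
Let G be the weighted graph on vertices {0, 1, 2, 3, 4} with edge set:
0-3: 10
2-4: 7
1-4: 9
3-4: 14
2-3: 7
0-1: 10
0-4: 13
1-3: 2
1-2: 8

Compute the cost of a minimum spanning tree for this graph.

Prim, starting at 0.
Step 1: cheapest edge leaving the tree is 0-1 (10); add 1.
Step 2: cheapest edge leaving the tree is 1-3 (2); add 3.
Step 3: cheapest edge leaving the tree is 2-3 (7); add 2.
Step 4: cheapest edge leaving the tree is 2-4 (7); add 4.
MST edges: 0-1, 1-3, 2-3, 2-4; total weight 10+2+7+7 = 26.

26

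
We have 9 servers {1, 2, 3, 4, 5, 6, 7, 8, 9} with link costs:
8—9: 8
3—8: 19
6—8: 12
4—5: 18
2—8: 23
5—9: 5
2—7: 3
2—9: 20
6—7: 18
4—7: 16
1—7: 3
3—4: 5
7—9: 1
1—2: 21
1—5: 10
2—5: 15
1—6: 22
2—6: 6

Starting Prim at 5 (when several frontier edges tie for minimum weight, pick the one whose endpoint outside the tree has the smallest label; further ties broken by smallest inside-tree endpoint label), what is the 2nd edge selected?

7-9

Prim, starting at 5.
Step 1: cheapest edge leaving the tree is 5—9 (5); add 9.
Step 2: cheapest edge leaving the tree is 7—9 (1); add 7.
Step 3: cheapest edge leaving the tree is 1—7 (3); add 1.
Step 4: cheapest edge leaving the tree is 2—7 (3); add 2.
Step 5: cheapest edge leaving the tree is 2—6 (6); add 6.
Step 6: cheapest edge leaving the tree is 8—9 (8); add 8.
Step 7: cheapest edge leaving the tree is 4—7 (16); add 4.
Step 8: cheapest edge leaving the tree is 3—4 (5); add 3.
The 2nd edge added is 7—9.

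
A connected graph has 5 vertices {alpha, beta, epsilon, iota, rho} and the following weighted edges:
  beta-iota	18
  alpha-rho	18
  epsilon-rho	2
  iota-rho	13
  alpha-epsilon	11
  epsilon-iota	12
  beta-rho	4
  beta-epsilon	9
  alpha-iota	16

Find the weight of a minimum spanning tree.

29

Sort edges by weight, then run Kruskal:
epsilon-rho (2): add. Components now {alpha} {epsilon,rho} {iota} {beta}
beta-rho (4): add. Components now {alpha} {beta,epsilon,rho} {iota}
beta-epsilon (9): skip — beta and epsilon already connected.
alpha-epsilon (11): add. Components now {alpha,beta,epsilon,rho} {iota}
epsilon-iota (12): add. Components now {alpha,beta,epsilon,iota,rho}
MST edges: epsilon-rho, beta-rho, alpha-epsilon, epsilon-iota; total weight 2+4+11+12 = 29.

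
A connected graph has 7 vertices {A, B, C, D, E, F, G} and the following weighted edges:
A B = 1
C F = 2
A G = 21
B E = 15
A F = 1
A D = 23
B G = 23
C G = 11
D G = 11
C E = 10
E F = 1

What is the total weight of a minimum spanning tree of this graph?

Grow the tree from D using Prim:
Step 1: cheapest edge leaving the tree is D G (11); add G.
Step 2: cheapest edge leaving the tree is C G (11); add C.
Step 3: cheapest edge leaving the tree is C F (2); add F.
Step 4: cheapest edge leaving the tree is A F (1); add A.
Step 5: cheapest edge leaving the tree is A B (1); add B.
Step 6: cheapest edge leaving the tree is E F (1); add E.
MST edges: D G, C G, C F, A F, A B, E F; total weight 11+11+2+1+1+1 = 27.

27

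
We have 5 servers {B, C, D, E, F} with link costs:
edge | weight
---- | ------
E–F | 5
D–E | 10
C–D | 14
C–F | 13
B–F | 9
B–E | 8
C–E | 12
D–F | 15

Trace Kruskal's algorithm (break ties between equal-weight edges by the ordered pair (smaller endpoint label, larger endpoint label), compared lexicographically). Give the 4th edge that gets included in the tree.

Kruskal's algorithm — process edges by increasing weight (ties by edge label):
E–F (5): add. Components now {B} {C} {D} {E,F}
B–E (8): add. Components now {B,E,F} {C} {D}
B–F (9): skip — B and F already connected.
D–E (10): add. Components now {B,D,E,F} {C}
C–E (12): add. Components now {B,C,D,E,F}
The 4th edge added is C–E.

C-E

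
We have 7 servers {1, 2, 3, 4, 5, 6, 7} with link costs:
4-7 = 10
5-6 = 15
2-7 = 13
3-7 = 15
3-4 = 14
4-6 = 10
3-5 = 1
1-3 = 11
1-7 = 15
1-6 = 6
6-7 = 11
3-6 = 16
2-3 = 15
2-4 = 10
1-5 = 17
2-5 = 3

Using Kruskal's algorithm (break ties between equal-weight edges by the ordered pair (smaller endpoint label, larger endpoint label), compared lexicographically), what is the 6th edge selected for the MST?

4-7

Kruskal's algorithm — process edges by increasing weight (ties by edge label):
3-5 (1): add — endpoints in different components.
2-5 (3): add — endpoints in different components.
1-6 (6): add — endpoints in different components.
2-4 (10): add — endpoints in different components.
4-6 (10): add — endpoints in different components.
4-7 (10): add — endpoints in different components.
The 6th edge added is 4-7.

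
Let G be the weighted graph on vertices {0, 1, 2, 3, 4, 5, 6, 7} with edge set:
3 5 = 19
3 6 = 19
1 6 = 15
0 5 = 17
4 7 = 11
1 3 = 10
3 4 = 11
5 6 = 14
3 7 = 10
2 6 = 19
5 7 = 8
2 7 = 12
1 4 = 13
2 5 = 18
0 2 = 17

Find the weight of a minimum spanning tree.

Prim's algorithm from 6:
Step 1: cheapest edge leaving the tree is 5 6 (14); add 5.
Step 2: cheapest edge leaving the tree is 5 7 (8); add 7.
Step 3: cheapest edge leaving the tree is 3 7 (10); add 3.
Step 4: cheapest edge leaving the tree is 1 3 (10); add 1.
Step 5: cheapest edge leaving the tree is 3 4 (11); add 4.
Step 6: cheapest edge leaving the tree is 2 7 (12); add 2.
Step 7: cheapest edge leaving the tree is 0 2 (17); add 0.
MST edges: 5 6, 5 7, 3 7, 1 3, 3 4, 2 7, 0 2; total weight 14+8+10+10+11+12+17 = 82.

82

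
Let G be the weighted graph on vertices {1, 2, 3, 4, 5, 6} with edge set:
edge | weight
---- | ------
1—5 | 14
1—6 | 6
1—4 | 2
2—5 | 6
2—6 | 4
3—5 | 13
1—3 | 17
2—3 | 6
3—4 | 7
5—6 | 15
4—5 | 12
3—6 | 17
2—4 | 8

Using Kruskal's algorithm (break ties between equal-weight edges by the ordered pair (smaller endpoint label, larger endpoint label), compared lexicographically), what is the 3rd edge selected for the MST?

1-6

Kruskal: consider edges lightest-first.
1—4 (2): add. Components now {1,4} {2} {3} {5} {6}
2—6 (4): add. Components now {1,4} {2,6} {3} {5}
1—6 (6): add. Components now {1,2,4,6} {3} {5}
2—3 (6): add. Components now {1,2,3,4,6} {5}
2—5 (6): add. Components now {1,2,3,4,5,6}
The 3rd edge added is 1—6.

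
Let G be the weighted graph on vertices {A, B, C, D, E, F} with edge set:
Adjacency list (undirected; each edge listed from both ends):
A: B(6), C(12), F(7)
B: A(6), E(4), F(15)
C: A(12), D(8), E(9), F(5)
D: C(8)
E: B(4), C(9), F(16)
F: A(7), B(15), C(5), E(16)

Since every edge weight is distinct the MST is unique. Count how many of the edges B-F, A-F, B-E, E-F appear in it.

2

Sort edges by weight, then run Kruskal:
B-E (4): add — endpoints in different components.
C-F (5): add — endpoints in different components.
A-B (6): add — endpoints in different components.
A-F (7): add — endpoints in different components.
C-D (8): add — endpoints in different components.
MST edge set: {B-E, C-F, A-B, A-F, C-D}.
Of the listed edges, {A-F, B-E} are in the MST → 2.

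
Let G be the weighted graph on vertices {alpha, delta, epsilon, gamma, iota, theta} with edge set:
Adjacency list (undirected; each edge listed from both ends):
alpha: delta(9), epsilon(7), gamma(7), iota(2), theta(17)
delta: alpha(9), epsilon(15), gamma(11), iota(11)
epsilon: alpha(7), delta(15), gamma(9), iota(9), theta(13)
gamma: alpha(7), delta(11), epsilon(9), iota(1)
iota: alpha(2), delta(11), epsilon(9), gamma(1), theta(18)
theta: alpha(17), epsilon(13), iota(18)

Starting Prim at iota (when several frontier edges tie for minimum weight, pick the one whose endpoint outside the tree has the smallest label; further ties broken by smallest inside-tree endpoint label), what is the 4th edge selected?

alpha-delta

Prim's algorithm from iota:
Step 1: frontier [gamma–iota 1, alpha–iota 2, epsilon–iota 9, delta–iota 11, iota–theta 18] → take gamma–iota (1); add gamma.
Step 2: frontier [alpha–gamma 7, epsilon–gamma 9, delta–gamma 11, alpha–iota 2, epsilon–iota 9, delta–iota 11, iota–theta 18] → take alpha–iota (2); add alpha.
Step 3: frontier [alpha–epsilon 7, alpha–delta 9, alpha–theta 17, epsilon–gamma 9, delta–gamma 11, epsilon–iota 9, delta–iota 11, iota–theta 18] → take alpha–epsilon (7); add epsilon.
Step 4: frontier [alpha–delta 9, alpha–theta 17, epsilon–theta 13, delta–epsilon 15, delta–gamma 11, delta–iota 11, iota–theta 18] → take alpha–delta (9); add delta.
Step 5: frontier [alpha–theta 17, epsilon–theta 13, iota–theta 18] → take epsilon–theta (13); add theta.
The 4th edge added is alpha–delta.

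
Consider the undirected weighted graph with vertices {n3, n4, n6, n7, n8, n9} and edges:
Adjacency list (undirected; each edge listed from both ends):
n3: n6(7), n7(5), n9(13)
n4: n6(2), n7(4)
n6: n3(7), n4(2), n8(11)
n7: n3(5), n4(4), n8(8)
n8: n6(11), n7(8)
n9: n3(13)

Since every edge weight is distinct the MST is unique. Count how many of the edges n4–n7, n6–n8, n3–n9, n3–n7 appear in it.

3

Sort edges by weight, then run Kruskal:
n4–n6 (2): add — endpoints in different components.
n4–n7 (4): add — endpoints in different components.
n3–n7 (5): add — endpoints in different components.
n3–n6 (7): skip — n3 and n6 already connected.
n7–n8 (8): add — endpoints in different components.
n6–n8 (11): skip — n8 and n6 already connected.
n3–n9 (13): add — endpoints in different components.
MST edge set: {n4–n6, n4–n7, n3–n7, n7–n8, n3–n9}.
Of the listed edges, {n4–n7, n3–n9, n3–n7} are in the MST → 3.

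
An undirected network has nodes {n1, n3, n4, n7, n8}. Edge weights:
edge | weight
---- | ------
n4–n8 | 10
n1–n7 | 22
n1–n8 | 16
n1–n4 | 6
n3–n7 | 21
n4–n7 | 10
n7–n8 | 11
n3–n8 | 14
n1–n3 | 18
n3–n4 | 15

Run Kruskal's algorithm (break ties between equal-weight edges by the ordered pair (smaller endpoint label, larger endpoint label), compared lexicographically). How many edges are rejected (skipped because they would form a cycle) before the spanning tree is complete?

Kruskal: consider edges lightest-first.
n1–n4 (6): add — endpoints in different components.
n4–n7 (10): add — endpoints in different components.
n4–n8 (10): add — endpoints in different components.
n7–n8 (11): skip — n8 and n7 already connected.
n3–n8 (14): add — endpoints in different components.
Edges rejected before the tree was complete: 1.

1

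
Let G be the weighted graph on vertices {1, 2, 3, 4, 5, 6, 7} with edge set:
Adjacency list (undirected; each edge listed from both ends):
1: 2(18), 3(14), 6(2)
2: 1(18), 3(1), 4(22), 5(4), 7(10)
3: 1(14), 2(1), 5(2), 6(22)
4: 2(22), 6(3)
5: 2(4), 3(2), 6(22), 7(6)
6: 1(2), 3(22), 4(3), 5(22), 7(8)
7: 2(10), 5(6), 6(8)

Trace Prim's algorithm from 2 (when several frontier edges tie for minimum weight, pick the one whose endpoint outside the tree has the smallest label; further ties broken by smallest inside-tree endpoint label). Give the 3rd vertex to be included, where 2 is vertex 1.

Prim, starting at 2.
Step 1: frontier [2–3 1, 2–5 4, 2–7 10, 1–2 18, 2–4 22] → take 2–3 (1); add 3.
Step 2: frontier [2–5 4, 2–7 10, 1–2 18, 2–4 22, 3–5 2, 1–3 14, 3–6 22] → take 3–5 (2); add 5.
Step 3: frontier [2–7 10, 1–2 18, 2–4 22, 1–3 14, 3–6 22, 5–7 6, 5–6 22] → take 5–7 (6); add 7.
Step 4: frontier [1–2 18, 2–4 22, 1–3 14, 3–6 22, 5–6 22, 6–7 8] → take 6–7 (8); add 6.
Step 5: frontier [1–2 18, 2–4 22, 1–3 14, 1–6 2, 4–6 3] → take 1–6 (2); add 1.
Step 6: frontier [2–4 22, 4–6 3] → take 4–6 (3); add 4.
Vertex order: 2, 3, 5, 7, 6, 1, 4. The 3rd vertex is 5.

5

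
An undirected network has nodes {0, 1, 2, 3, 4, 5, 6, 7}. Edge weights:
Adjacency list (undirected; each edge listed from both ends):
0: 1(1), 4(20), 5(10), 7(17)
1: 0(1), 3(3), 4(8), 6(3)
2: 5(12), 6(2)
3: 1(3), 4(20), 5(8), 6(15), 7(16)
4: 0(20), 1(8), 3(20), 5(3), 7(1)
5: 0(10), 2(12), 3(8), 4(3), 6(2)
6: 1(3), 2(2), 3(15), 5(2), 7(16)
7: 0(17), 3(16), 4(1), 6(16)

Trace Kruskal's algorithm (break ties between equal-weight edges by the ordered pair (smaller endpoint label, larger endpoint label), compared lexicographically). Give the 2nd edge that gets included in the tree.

4-7

Sort edges by weight, then run Kruskal:
0—1 (1): add — endpoints in different components.
4—7 (1): add — endpoints in different components.
2—6 (2): add — endpoints in different components.
5—6 (2): add — endpoints in different components.
1—3 (3): add — endpoints in different components.
1—6 (3): add — endpoints in different components.
4—5 (3): add — endpoints in different components.
The 2nd edge added is 4—7.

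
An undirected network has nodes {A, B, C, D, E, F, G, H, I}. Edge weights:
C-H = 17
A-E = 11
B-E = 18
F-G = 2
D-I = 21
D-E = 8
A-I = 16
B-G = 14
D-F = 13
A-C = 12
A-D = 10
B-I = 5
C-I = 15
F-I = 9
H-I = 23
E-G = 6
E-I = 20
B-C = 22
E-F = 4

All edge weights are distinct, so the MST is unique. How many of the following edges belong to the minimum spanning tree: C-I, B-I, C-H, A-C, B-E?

Kruskal: consider edges lightest-first.
F-G (2): add — endpoints in different components.
E-F (4): add — endpoints in different components.
B-I (5): add — endpoints in different components.
E-G (6): skip — E and G already connected.
D-E (8): add — endpoints in different components.
F-I (9): add — endpoints in different components.
A-D (10): add — endpoints in different components.
A-E (11): skip — A and E already connected.
A-C (12): add — endpoints in different components.
D-F (13): skip — D and F already connected.
B-G (14): skip — B and G already connected.
C-I (15): skip — C and I already connected.
A-I (16): skip — A and I already connected.
C-H (17): add — endpoints in different components.
MST edge set: {F-G, E-F, B-I, D-E, F-I, A-D, A-C, C-H}.
Of the listed edges, {B-I, C-H, A-C} are in the MST → 3.

3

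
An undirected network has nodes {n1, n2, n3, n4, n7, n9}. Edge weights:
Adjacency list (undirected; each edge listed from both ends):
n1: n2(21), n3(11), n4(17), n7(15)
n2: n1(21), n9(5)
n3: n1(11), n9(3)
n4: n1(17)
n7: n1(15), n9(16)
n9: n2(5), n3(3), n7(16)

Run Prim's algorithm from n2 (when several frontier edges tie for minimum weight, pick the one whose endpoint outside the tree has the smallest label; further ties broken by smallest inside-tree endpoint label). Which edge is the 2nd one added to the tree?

Prim's algorithm from n2:
Step 1: frontier [n2 n9 5, n1 n2 21] → take n2 n9 (5); add n9.
Step 2: frontier [n1 n2 21, n3 n9 3, n7 n9 16] → take n3 n9 (3); add n3.
Step 3: frontier [n1 n2 21, n1 n3 11, n7 n9 16] → take n1 n3 (11); add n1.
Step 4: frontier [n1 n7 15, n1 n4 17, n7 n9 16] → take n1 n7 (15); add n7.
Step 5: frontier [n1 n4 17] → take n1 n4 (17); add n4.
The 2nd edge added is n3 n9.

n3-n9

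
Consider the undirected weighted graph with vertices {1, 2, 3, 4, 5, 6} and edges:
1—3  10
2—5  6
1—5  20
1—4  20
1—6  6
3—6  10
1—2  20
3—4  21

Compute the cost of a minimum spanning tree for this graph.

62

Kruskal's algorithm — process edges by increasing weight (ties by edge label):
1—6 (6): add. Components now {1,6} {2} {3} {4} {5}
2—5 (6): add. Components now {1,6} {2,5} {3} {4}
1—3 (10): add. Components now {1,3,6} {2,5} {4}
3—6 (10): skip — 3 and 6 already connected.
1—2 (20): add. Components now {1,2,3,5,6} {4}
1—4 (20): add. Components now {1,2,3,4,5,6}
MST edges: 1—6, 2—5, 1—3, 1—2, 1—4; total weight 6+6+10+20+20 = 62.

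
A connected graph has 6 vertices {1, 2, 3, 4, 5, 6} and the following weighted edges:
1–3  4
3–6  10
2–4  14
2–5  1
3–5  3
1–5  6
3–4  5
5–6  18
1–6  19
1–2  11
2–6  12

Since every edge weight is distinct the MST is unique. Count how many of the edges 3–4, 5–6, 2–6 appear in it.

Sort edges by weight, then run Kruskal:
2–5 (1): add — endpoints in different components.
3–5 (3): add — endpoints in different components.
1–3 (4): add — endpoints in different components.
3–4 (5): add — endpoints in different components.
1–5 (6): skip — 1 and 5 already connected.
3–6 (10): add — endpoints in different components.
MST edge set: {2–5, 3–5, 1–3, 3–4, 3–6}.
Of the listed edges, {3–4} are in the MST → 1.

1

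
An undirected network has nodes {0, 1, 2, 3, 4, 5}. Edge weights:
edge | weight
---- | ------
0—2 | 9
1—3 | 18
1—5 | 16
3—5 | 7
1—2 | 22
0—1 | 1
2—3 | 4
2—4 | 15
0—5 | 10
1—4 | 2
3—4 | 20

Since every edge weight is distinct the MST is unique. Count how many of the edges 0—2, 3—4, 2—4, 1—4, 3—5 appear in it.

3

Kruskal: consider edges lightest-first.
0—1 (1): add — endpoints in different components.
1—4 (2): add — endpoints in different components.
2—3 (4): add — endpoints in different components.
3—5 (7): add — endpoints in different components.
0—2 (9): add — endpoints in different components.
MST edge set: {0—1, 1—4, 2—3, 3—5, 0—2}.
Of the listed edges, {0—2, 1—4, 3—5} are in the MST → 3.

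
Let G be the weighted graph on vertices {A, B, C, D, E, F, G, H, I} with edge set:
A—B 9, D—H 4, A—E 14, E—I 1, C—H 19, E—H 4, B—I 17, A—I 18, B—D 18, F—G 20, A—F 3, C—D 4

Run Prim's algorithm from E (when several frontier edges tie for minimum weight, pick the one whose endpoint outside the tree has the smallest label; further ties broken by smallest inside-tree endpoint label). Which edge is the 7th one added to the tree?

Prim's algorithm from E:
Step 1: frontier [E—I 1, E—H 4, A—E 14] → take E—I (1); add I.
Step 2: frontier [E—H 4, A—E 14, B—I 17, A—I 18] → take E—H (4); add H.
Step 3: frontier [A—E 14, D—H 4, C—H 19, B—I 17, A—I 18] → take D—H (4); add D.
Step 4: frontier [C—D 4, B—D 18, A—E 14, C—H 19, B—I 17, A—I 18] → take C—D (4); add C.
Step 5: frontier [B—D 18, A—E 14, B—I 17, A—I 18] → take A—E (14); add A.
Step 6: frontier [A—F 3, A—B 9, B—D 18, B—I 17] → take A—F (3); add F.
Step 7: frontier [A—B 9, B—D 18, F—G 20, B—I 17] → take A—B (9); add B.
Step 8: frontier [F—G 20] → take F—G (20); add G.
The 7th edge added is A—B.

A-B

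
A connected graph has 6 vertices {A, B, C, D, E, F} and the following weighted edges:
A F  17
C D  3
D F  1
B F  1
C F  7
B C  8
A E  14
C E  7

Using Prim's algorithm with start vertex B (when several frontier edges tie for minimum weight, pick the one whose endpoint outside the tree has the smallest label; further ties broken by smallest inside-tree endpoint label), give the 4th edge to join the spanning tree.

Prim, starting at B.
Step 1: frontier [B F 1, B C 8] → take B F (1); add F.
Step 2: frontier [B C 8, D F 1, C F 7, A F 17] → take D F (1); add D.
Step 3: frontier [B C 8, C D 3, C F 7, A F 17] → take C D (3); add C.
Step 4: frontier [C E 7, A F 17] → take C E (7); add E.
Step 5: frontier [A E 14, A F 17] → take A E (14); add A.
The 4th edge added is C E.

C-E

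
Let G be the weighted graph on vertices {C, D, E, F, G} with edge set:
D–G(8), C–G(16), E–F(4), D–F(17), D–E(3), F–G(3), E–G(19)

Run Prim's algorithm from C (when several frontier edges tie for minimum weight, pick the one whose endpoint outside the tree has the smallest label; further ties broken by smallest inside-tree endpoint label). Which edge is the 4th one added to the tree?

D-E

Prim's algorithm from C:
Step 1: cheapest edge leaving the tree is C–G (16); add G.
Step 2: cheapest edge leaving the tree is F–G (3); add F.
Step 3: cheapest edge leaving the tree is E–F (4); add E.
Step 4: cheapest edge leaving the tree is D–E (3); add D.
The 4th edge added is D–E.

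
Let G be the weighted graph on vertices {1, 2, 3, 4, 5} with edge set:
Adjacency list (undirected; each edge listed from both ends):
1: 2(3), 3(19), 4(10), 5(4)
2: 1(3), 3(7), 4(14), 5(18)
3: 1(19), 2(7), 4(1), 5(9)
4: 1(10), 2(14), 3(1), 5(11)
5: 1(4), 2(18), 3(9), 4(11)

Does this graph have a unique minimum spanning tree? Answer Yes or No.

Yes

Sort edges by weight, then run Kruskal:
3-4 (1): add — endpoints in different components.
1-2 (3): add — endpoints in different components.
1-5 (4): add — endpoints in different components.
2-3 (7): add — endpoints in different components.
Every non-tree edge has weight strictly greater than the heaviest edge on the tree path between its endpoints, so the MST is unique.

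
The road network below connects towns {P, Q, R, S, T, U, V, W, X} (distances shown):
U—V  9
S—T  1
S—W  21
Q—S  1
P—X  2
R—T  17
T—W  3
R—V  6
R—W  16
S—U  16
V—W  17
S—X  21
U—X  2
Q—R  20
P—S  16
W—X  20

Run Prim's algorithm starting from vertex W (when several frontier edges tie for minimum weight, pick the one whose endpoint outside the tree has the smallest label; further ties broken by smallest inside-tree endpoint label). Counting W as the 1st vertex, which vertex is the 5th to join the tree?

Prim, starting at W.
Step 1: cheapest edge leaving the tree is T—W (3); add T.
Step 2: cheapest edge leaving the tree is S—T (1); add S.
Step 3: cheapest edge leaving the tree is Q—S (1); add Q.
Step 4: cheapest edge leaving the tree is P—S (16); add P.
Step 5: cheapest edge leaving the tree is P—X (2); add X.
Step 6: cheapest edge leaving the tree is U—X (2); add U.
Step 7: cheapest edge leaving the tree is U—V (9); add V.
Step 8: cheapest edge leaving the tree is R—V (6); add R.
Vertex order: W, T, S, Q, P, X, U, V, R. The 5th vertex is P.

P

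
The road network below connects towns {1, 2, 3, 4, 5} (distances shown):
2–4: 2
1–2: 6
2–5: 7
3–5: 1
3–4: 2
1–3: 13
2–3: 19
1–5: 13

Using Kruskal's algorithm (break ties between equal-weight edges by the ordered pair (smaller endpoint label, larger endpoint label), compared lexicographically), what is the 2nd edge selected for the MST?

Kruskal's algorithm — process edges by increasing weight (ties by edge label):
3–5 (1): add. Components now {1} {2} {3,5} {4}
2–4 (2): add. Components now {1} {2,4} {3,5}
3–4 (2): add. Components now {1} {2,3,4,5}
1–2 (6): add. Components now {1,2,3,4,5}
The 2nd edge added is 2–4.

2-4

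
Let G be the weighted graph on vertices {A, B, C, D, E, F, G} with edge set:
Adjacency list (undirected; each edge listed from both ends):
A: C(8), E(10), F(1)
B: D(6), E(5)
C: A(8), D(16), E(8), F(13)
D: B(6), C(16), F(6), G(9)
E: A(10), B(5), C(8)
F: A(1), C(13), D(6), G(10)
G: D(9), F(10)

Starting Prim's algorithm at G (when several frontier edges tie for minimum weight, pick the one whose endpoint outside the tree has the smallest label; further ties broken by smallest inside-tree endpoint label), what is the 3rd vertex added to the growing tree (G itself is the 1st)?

Prim's algorithm from G:
Step 1: frontier [D—G 9, F—G 10] → take D—G (9); add D.
Step 2: frontier [B—D 6, D—F 6, C—D 16, F—G 10] → take B—D (6); add B.
Step 3: frontier [B—E 5, D—F 6, C—D 16, F—G 10] → take B—E (5); add E.
Step 4: frontier [D—F 6, C—D 16, C—E 8, A—E 10, F—G 10] → take D—F (6); add F.
Step 5: frontier [C—D 16, C—E 8, A—E 10, A—F 1, C—F 13] → take A—F (1); add A.
Step 6: frontier [A—C 8, C—D 16, C—E 8, C—F 13] → take A—C (8); add C.
Vertex order: G, D, B, E, F, A, C. The 3rd vertex is B.

B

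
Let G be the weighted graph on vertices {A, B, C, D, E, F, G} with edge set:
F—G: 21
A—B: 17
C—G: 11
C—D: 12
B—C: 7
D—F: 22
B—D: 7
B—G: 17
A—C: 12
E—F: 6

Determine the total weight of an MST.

64

Prim, starting at A.
Step 1: cheapest edge leaving the tree is A—C (12); add C.
Step 2: cheapest edge leaving the tree is B—C (7); add B.
Step 3: cheapest edge leaving the tree is B—D (7); add D.
Step 4: cheapest edge leaving the tree is C—G (11); add G.
Step 5: cheapest edge leaving the tree is F—G (21); add F.
Step 6: cheapest edge leaving the tree is E—F (6); add E.
MST edges: A—C, B—C, B—D, C—G, F—G, E—F; total weight 12+7+7+11+21+6 = 64.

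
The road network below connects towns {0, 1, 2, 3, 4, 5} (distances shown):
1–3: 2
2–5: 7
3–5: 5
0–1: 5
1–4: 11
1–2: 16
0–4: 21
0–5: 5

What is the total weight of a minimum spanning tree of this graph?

30

Prim's algorithm from 3:
Step 1: cheapest edge leaving the tree is 1–3 (2); add 1.
Step 2: cheapest edge leaving the tree is 0–1 (5); add 0.
Step 3: cheapest edge leaving the tree is 0–5 (5); add 5.
Step 4: cheapest edge leaving the tree is 2–5 (7); add 2.
Step 5: cheapest edge leaving the tree is 1–4 (11); add 4.
MST edges: 1–3, 0–1, 0–5, 2–5, 1–4; total weight 2+5+5+7+11 = 30.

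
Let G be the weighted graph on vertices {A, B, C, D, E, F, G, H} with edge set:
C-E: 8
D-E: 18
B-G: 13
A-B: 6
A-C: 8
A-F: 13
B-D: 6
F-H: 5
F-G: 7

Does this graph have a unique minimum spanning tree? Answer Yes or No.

No

Kruskal: consider edges lightest-first.
F-H (5): add — endpoints in different components.
A-B (6): add — endpoints in different components.
B-D (6): add — endpoints in different components.
F-G (7): add — endpoints in different components.
A-C (8): add — endpoints in different components.
C-E (8): add — endpoints in different components.
A-F (13): add — endpoints in different components.
Non-tree edge B-G has weight 13, equal to the heaviest edge on its tree cycle — swapping gives another MST of the same weight. Not unique.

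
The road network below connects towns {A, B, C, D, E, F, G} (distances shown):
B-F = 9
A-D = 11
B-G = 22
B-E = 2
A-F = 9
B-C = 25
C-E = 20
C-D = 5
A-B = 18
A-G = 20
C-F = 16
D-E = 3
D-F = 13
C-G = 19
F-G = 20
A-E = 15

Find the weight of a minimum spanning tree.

47

Grow the tree from D using Prim:
Step 1: cheapest edge leaving the tree is D-E (3); add E.
Step 2: cheapest edge leaving the tree is B-E (2); add B.
Step 3: cheapest edge leaving the tree is C-D (5); add C.
Step 4: cheapest edge leaving the tree is B-F (9); add F.
Step 5: cheapest edge leaving the tree is A-F (9); add A.
Step 6: cheapest edge leaving the tree is C-G (19); add G.
MST edges: D-E, B-E, C-D, B-F, A-F, C-G; total weight 3+2+5+9+9+19 = 47.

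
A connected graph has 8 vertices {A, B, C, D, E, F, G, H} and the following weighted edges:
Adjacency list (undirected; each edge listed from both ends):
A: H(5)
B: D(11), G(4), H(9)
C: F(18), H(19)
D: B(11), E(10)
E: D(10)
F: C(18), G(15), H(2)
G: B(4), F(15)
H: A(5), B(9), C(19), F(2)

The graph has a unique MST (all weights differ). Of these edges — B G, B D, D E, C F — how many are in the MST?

Sort edges by weight, then run Kruskal:
F H (2): add — endpoints in different components.
B G (4): add — endpoints in different components.
A H (5): add — endpoints in different components.
B H (9): add — endpoints in different components.
D E (10): add — endpoints in different components.
B D (11): add — endpoints in different components.
F G (15): skip — F and G already connected.
C F (18): add — endpoints in different components.
MST edge set: {F H, B G, A H, B H, D E, B D, C F}.
Of the listed edges, {B G, B D, D E, C F} are in the MST → 4.

4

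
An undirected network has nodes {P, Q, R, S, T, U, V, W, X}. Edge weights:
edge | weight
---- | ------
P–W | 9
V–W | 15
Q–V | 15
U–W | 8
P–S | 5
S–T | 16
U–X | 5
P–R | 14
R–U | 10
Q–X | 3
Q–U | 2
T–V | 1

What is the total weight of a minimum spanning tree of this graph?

53

Sort edges by weight, then run Kruskal:
T–V (1): add — endpoints in different components.
Q–U (2): add — endpoints in different components.
Q–X (3): add — endpoints in different components.
P–S (5): add — endpoints in different components.
U–X (5): skip — U and X already connected.
U–W (8): add — endpoints in different components.
P–W (9): add — endpoints in different components.
R–U (10): add — endpoints in different components.
P–R (14): skip — P and R already connected.
Q–V (15): add — endpoints in different components.
MST edges: T–V, Q–U, Q–X, P–S, U–W, P–W, R–U, Q–V; total weight 1+2+3+5+8+9+10+15 = 53.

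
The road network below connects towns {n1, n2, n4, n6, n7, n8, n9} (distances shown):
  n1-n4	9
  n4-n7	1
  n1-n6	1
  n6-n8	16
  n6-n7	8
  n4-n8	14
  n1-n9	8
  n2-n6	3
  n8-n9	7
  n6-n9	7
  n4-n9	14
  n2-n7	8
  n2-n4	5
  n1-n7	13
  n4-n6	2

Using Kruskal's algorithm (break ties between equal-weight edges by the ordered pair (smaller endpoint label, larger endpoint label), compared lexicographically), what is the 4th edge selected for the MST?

n2-n6

Kruskal: consider edges lightest-first.
n1-n6 (1): add. Components now {n1,n6} {n2} {n8} {n9} {n4} {n7}
n4-n7 (1): add. Components now {n1,n6} {n2} {n8} {n9} {n4,n7}
n4-n6 (2): add. Components now {n1,n4,n6,n7} {n2} {n8} {n9}
n2-n6 (3): add. Components now {n1,n2,n4,n6,n7} {n8} {n9}
n2-n4 (5): skip — n2 and n4 already connected.
n6-n9 (7): add. Components now {n1,n2,n4,n6,n7,n9} {n8}
n8-n9 (7): add. Components now {n1,n2,n4,n6,n7,n8,n9}
The 4th edge added is n2-n6.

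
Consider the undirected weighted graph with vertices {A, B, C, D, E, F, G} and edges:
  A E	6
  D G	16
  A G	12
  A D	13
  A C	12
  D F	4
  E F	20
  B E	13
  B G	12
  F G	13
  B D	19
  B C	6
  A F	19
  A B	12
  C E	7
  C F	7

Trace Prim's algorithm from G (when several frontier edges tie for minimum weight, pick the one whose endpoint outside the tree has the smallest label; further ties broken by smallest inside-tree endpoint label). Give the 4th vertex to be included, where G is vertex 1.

Prim, starting at G.
Step 1: cheapest edge leaving the tree is A G (12); add A.
Step 2: cheapest edge leaving the tree is A E (6); add E.
Step 3: cheapest edge leaving the tree is C E (7); add C.
Step 4: cheapest edge leaving the tree is B C (6); add B.
Step 5: cheapest edge leaving the tree is C F (7); add F.
Step 6: cheapest edge leaving the tree is D F (4); add D.
Vertex order: G, A, E, C, B, F, D. The 4th vertex is C.

C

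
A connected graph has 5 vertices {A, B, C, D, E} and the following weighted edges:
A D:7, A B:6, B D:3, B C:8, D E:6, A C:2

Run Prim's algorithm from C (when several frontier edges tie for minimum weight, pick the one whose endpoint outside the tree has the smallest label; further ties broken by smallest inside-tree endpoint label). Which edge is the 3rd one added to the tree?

Grow the tree from C using Prim:
Step 1: cheapest edge leaving the tree is A C (2); add A.
Step 2: cheapest edge leaving the tree is A B (6); add B.
Step 3: cheapest edge leaving the tree is B D (3); add D.
Step 4: cheapest edge leaving the tree is D E (6); add E.
The 3rd edge added is B D.

B-D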